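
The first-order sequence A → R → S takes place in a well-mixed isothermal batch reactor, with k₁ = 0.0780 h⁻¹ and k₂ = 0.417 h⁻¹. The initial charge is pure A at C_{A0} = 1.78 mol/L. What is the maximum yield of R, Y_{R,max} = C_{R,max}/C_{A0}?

0.127

For a first-order series the maximum intermediate yield is C_{R,max}/C_{A0} = (k₁/k₂)^[k₂/(k₂−k₁)].
= (0.0780/0.417)^(0.417/(0.417−0.0780)) = (0.1871)^(1.230) = 0.1272.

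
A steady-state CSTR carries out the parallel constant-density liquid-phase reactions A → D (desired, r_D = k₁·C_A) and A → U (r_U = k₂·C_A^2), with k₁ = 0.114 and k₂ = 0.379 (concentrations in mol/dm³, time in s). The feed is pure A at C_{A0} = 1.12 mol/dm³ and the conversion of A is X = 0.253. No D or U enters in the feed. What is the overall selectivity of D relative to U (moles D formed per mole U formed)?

Exit C_A = C_{A0}(1−X) = 1.12×0.747 = 0.8366 mol/dm³.
In a CSTR the entire volume is at exit conditions, so r_D = 0.114×0.8366 = 0.09538 and r_U = 0.379×0.8366^2 = 0.2653.
Overall selectivity = C_D/C_U = r_Dτ/(r_Uτ) = r_D/r_U = 0.360.

0.360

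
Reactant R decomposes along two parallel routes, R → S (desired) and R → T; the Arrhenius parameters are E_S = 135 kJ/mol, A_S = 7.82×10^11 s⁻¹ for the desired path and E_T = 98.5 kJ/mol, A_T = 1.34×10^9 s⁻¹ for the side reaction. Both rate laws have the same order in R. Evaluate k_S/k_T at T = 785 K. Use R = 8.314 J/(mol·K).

2.17

With equal orders, S_{S/T} = k_S/k_T = (A_S/A_T)·exp[(E_T−E_S)/(RT)].
(E_T−E_S)/(RT) = (98.5−135)×10³/(8.314×785) = -36500/6526 = -5.593.
k_S/k_T = (7.82×10^11/1.34×10^9)·exp(-5.593) = 583.6 × 0.003725 = 2.17.
Since E_S > E_T, raising the temperature improves selectivity toward S.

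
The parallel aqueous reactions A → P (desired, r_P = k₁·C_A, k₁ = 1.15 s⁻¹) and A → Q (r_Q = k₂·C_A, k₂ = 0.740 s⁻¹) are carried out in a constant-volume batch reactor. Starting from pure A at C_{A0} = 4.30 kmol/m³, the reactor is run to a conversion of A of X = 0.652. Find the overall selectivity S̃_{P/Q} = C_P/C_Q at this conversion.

C_A = C_{A0}(1−X) = 1.496 kmol/m³.
Both paths are first order in A, so the instantaneous fraction to P is constant: dC_P/d(−C_A) = k₁/(k₁+k₂) = 0.6085.
C_P = 0.6085·(C_{A0}−C_A) = 0.6085×2.804 = 1.71 kmol/m³.
C_Q = (C_{A0}−C_A)−C_P = 1.098 kmol/m³; S̃_{P/Q} = 1.706/1.098 = 1.55.

1.55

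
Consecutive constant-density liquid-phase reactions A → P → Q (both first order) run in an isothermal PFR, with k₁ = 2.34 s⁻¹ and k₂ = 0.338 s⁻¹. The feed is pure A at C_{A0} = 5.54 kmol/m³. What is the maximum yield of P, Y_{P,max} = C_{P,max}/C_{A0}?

0.721

At the optimum, C_{P,max}/C_{A0} = (k₁/k₂)^[k₂/(k₂−k₁)].
= (2.34/0.338)^(0.338/(0.338−2.34)) = (6.923)^(-0.1688) = 0.7213.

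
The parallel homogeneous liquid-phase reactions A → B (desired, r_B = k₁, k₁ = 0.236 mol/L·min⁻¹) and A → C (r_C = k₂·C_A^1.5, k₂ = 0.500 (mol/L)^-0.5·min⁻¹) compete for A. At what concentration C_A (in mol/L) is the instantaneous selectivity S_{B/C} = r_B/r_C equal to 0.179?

1.91 mol/L

S_{B/C} = (k₁/k₂)·C_A^-1.5 ⇒ C_A = (S·k₂/k₁)^(1/(-1.5)).
= (0.179×0.500/0.236)^(-0.6667) = (0.3792)^(-0.6667) = 1.91 mol/L.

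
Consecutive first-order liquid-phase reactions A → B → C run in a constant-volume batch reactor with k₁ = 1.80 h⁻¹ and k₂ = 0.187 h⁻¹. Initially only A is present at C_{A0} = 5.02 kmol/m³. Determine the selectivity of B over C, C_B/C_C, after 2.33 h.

For first-order series with pure A initially, C_B(t) = k₁C_{A0}/(k₂−k₁)·(e^(−k₁t) − e^(−k₂t)).
e^(−k₁t) = e^(−1.80×2.33) = e^(−4.194) = 0.01509; e^(−k₂t) = e^(−0.4357) = 0.6468.
C_B = 1.80×5.02/(0.187−1.80) × (0.01509−0.6468) = (-5.602)×(-0.6317) = 3.539 kmol/m³.
C_A = C_{A0}e^(−k₁t) = 0.07573 kmol/m³, so C_C = C_{A0}−C_A−C_B = 1.405 kmol/m³; C_B/C_C = 2.52.

2.52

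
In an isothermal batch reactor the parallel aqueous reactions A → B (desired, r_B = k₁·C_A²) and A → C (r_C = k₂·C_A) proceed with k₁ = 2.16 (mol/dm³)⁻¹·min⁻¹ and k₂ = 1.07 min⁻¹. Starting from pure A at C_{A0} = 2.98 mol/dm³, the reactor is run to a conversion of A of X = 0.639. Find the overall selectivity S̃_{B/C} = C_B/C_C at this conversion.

C_A = C_{A0}(1−X) = 1.076 mol/dm³.
Along a PFR/batch, dC_C/dC_A = −r_C/(r_B+r_C) = −k₂/(k₂+k₁·C_A).
Integrating from C_{A0} to C_A: C_C = (1.07/2.16)·ln[(1.07+2.16·2.98)/(1.07+2.16·1.08)] = 0.4954·ln(7.507/3.394) = 0.3933 mol/dm³.
Then C_B = (C_{A0}−C_A) − C_C = 1.904 − 0.3933 = 1.511 mol/dm³.
S̃_{B/C} = C_B/C_C = 1.511/0.3933 = 3.84.

3.84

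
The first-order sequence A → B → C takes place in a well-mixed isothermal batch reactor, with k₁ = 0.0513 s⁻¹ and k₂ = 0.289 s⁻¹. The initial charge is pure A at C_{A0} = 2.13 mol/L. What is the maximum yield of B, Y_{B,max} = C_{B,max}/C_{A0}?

Evaluating C_B at t_opt = ln(k₂/k₁)/(k₂−k₁) gives C_{B,max}/C_{A0} = (k₁/k₂)^[k₂/(k₂−k₁)].
= (0.0513/0.289)^(0.289/(0.289−0.0513)) = (0.1775)^(1.216) = 0.1222.

0.122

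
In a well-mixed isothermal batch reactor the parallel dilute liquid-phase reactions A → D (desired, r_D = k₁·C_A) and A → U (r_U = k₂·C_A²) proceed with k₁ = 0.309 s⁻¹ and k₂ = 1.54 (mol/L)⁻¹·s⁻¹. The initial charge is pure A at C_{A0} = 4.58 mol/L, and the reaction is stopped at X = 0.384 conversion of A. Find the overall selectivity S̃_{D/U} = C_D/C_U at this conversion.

0.0552

C_A = C_{A0}(1−X) = 2.821 mol/L.
Along a PFR/batch, dC_D/dC_A = −r_D/(r_D+r_U) = −k₁/(k₁+k₂·C_A).
Integrating from C_{A0} to C_A: C_D = (0.309/1.54)·ln[(0.309+1.54·4.58)/(0.309+1.54·2.82)] = 0.2006·ln(7.362/4.654) = 0.09203 mol/L.
C_U = (C_{A0}−C_A)−C_D = 1.667 mol/L; S̃_{D/U} = 0.09203/1.667 = 0.0552.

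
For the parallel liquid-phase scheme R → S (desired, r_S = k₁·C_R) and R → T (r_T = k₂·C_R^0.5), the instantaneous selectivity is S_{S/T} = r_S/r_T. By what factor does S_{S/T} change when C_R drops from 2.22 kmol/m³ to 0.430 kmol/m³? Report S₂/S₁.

S_{S/T} = (k₁/k₂)·C_R^0.5, so S₂/S₁ = (C_{R,2}/C_{R,1})^0.5.
= (0.430/2.22)^0.5 = (0.1937)^0.5 = 0.440.
Selectivity toward S falls as C_R falls — high-concentration operation is favoured.

0.440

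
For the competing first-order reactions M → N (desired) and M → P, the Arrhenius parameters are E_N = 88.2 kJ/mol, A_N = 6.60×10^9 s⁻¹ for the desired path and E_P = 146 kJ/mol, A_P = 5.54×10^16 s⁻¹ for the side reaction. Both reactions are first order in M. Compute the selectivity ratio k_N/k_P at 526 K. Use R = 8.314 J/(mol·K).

0.0655

With equal orders, S_{N/P} = k_N/k_P = (A_N/A_P)·exp[(E_P−E_N)/(RT)].
(E_P−E_N)/(RT) = (146−88.2)×10³/(8.314×526) = 57800/4373 = 13.22.
k_N/k_P = (6.60×10^9/5.54×10^16)·exp(13.22) = 1.191×10^-7 × 5.496×10^5 = 0.0655.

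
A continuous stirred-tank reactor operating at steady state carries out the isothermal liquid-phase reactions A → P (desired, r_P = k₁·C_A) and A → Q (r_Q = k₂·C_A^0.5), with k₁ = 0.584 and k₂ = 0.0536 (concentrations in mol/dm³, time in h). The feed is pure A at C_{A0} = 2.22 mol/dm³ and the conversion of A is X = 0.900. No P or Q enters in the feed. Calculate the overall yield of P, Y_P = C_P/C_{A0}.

0.753

Exit C_A = C_{A0}(1−X) = 2.22×0.100 = 0.2220 mol/dm³.
A CSTR operates uniformly at the exit composition, giving r_P = 0.1296 and r_Q = 0.02525 (each k·C_A^n at C_A = 0.2220).
Fraction of consumed A going to P: r_P/(r_P+r_Q) = 0.8370.
C_P = 0.8370·C_{A0}·X = 0.8370×2.22×0.900 = 1.67 mol/dm³; Y_P = C_P/C_{A0} = 0.753.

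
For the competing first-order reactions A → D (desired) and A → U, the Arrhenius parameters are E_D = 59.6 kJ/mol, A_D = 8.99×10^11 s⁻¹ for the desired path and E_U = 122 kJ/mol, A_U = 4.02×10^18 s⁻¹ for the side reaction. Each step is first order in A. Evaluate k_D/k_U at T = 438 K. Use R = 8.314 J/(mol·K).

6.19

k_D/k_U = (A_D/A_U)·exp[−(E_D−E_U)/(RT)] = (A_D/A_U)·exp[(E_U−E_D)/(RT)].
(E_U−E_D)/(RT) = (122−59.6)×10³/(8.314×438) = 62400/3642 = 17.14.
k_D/k_U = (8.99×10^11/4.02×10^18)·exp(17.14) = 2.236×10^-7 × 2.766×10^7 = 6.19.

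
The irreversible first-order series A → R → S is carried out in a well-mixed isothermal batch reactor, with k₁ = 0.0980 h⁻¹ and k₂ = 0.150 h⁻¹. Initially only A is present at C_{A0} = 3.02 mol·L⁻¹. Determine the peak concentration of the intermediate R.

0.885 mol·L⁻¹

At the optimum, C_{R,max}/C_{A0} = (k₁/k₂)^[k₂/(k₂−k₁)].
= (0.0980/0.150)^(0.150/(0.150−0.0980)) = (0.6533)^(2.885) = 0.2929.
C_{R,max} = 0.2929×3.02 = 0.885 mol·L⁻¹.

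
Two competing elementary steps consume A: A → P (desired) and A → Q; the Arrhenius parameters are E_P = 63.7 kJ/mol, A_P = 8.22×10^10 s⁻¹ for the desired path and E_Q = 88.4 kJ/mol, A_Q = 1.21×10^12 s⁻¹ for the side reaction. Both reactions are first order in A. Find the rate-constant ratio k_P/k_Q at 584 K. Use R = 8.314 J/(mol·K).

With equal orders, S_{P/Q} = k_P/k_Q = (A_P/A_Q)·exp[(E_Q−E_P)/(RT)].
(E_Q−E_P)/(RT) = (88.4−63.7)×10³/(8.314×584) = 24700/4855 = 5.087.
k_P/k_Q = (8.22×10^10/1.21×10^12)·exp(5.087) = 0.06793 × 161.9 = 11.0.

11.0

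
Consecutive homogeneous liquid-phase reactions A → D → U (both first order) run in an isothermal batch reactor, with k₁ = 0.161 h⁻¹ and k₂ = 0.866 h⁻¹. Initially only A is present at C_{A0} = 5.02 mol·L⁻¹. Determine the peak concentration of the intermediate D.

Evaluating C_D at t_opt = ln(k₂/k₁)/(k₂−k₁) gives C_{D,max}/C_{A0} = (k₁/k₂)^[k₂/(k₂−k₁)].
= (0.161/0.866)^(0.866/(0.866−0.161)) = (0.1859)^(1.228) = 0.1266.
C_{D,max} = 0.1266×5.02 = 0.636 mol·L⁻¹.

0.636 mol·L⁻¹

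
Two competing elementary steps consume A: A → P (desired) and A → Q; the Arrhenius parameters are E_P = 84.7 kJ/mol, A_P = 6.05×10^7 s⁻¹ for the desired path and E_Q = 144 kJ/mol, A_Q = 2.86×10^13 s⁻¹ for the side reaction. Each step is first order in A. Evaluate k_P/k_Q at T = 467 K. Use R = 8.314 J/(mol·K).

9.09

k_P/k_Q = (A_P/A_Q)·exp[−(E_P−E_Q)/(RT)] = (A_P/A_Q)·exp[(E_Q−E_P)/(RT)].
(E_Q−E_P)/(RT) = (144−84.7)×10³/(8.314×467) = 59300/3883 = 15.27.
k_P/k_Q = (6.05×10^7/2.86×10^13)·exp(15.27) = 2.115×10^-6 × 4.296×10^6 = 9.09.
Since E_P < E_Q, lowering the temperature improves selectivity toward P.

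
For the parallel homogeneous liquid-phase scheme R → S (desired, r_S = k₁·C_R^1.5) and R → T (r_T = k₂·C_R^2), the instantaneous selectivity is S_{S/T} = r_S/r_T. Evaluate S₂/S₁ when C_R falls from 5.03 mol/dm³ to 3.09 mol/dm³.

S_{S/T} = (k₁/k₂)·C_R^-0.5, so S₂/S₁ = (C_{R,2}/C_{R,1})^-0.5.
= (3.09/5.03)^(-0.5) = (0.6143)^(-0.5) = 1.28.

1.28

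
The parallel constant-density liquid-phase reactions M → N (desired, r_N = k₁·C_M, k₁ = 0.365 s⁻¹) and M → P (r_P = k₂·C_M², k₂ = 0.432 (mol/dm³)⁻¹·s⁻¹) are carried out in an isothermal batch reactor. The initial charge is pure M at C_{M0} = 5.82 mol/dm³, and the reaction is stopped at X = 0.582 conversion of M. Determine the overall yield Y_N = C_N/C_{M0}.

C_M = C_{M0}(1−X) = 2.433 mol/dm³.
Along a PFR/batch, dC_N/dC_M = −r_N/(r_N+r_P) = −k₁/(k₁+k₂·C_M).
Integrating from C_{M0} to C_M: C_N = (0.365/0.432)·ln[(0.365+0.432·5.82)/(0.365+0.432·2.43)] = 0.8449·ln(2.879/1.416) = 0.5997 mol/dm³.
Y_N = C_N/C_{M0} = 0.5997/5.82 = 0.103.

0.103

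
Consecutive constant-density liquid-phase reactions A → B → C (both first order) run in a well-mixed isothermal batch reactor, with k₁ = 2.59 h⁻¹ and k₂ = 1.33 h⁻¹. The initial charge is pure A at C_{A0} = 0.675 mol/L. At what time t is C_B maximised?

0.529 h

The intermediate peaks when r₁ = r₂, i.e. k₁e^(−k₁t) = k₂e^(−k₂t), giving t_opt = ln(k₂/k₁)/(k₂−k₁).
= ln(1.33/2.59)/(1.33−2.59) = ln(0.5135)/-1.260 = -0.6665/-1.260 = 0.529 h.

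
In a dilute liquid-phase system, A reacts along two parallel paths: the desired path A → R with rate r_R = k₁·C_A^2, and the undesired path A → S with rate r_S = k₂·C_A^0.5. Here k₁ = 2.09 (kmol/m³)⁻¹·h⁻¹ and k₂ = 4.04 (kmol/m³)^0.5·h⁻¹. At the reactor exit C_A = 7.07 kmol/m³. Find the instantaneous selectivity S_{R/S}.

9.73

S_{R/S} = r_R/r_S = (k₁·C_A^2)/(k₂·C_A^0.5) = (k₁/k₂)·C_A^1.5.
= (2.09×7.070^2) / (4.04×7.070^0.5) = 104.5/10.74 = 9.73.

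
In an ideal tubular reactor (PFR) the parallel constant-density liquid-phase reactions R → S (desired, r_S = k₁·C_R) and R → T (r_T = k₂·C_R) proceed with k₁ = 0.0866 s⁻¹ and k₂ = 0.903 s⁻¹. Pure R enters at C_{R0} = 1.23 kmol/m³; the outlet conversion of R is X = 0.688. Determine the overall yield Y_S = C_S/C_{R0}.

C_R = C_{R0}(1−X) = 0.3838 kmol/m³.
Both paths are first order in R, so the instantaneous fraction to S is constant: dC_S/d(−C_R) = k₁/(k₁+k₂) = 0.08751.
C_S = 0.08751·(C_{R0}−C_R) = 0.08751×0.8462 = 0.0741 kmol/m³.
Y_S = C_S/C_{R0} = 0.07405/1.23 = 0.0602.

0.0602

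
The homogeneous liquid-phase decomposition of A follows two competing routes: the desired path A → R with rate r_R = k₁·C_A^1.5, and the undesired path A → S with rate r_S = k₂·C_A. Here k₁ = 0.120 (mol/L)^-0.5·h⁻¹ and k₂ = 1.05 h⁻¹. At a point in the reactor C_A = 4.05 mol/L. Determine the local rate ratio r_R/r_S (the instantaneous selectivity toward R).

S_{R/S} = r_R/r_S = (k₁·C_A^1.5)/(k₂·C_A) = (k₁/k₂)·C_A^0.5.
= (0.120×4.050^1.5) / (1.05×4.050) = 0.9781/4.253 = 0.230.
Since the desired path is higher order in A, keeping C_A high (PFR or concentrated feed) favours R.

0.230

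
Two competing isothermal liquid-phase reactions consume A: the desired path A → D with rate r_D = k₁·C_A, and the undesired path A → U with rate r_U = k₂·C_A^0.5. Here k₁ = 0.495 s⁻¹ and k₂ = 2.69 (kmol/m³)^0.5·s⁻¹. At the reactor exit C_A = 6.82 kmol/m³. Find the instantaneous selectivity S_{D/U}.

0.481

S_{D/U} = r_D/r_U = (k₁·C_A)/(k₂·C_A^0.5) = (k₁/k₂)·C_A^0.5.
= (0.495×6.820) / (2.69×6.820^0.5) = 3.376/7.025 = 0.481.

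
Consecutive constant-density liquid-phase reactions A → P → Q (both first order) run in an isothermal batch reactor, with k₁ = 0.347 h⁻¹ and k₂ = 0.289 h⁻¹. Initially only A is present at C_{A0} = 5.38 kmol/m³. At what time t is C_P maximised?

3.15 h

The intermediate peaks when r₁ = r₂, i.e. k₁e^(−k₁t) = k₂e^(−k₂t), giving t_opt = ln(k₂/k₁)/(k₂−k₁).
= ln(0.289/0.347)/(0.289−0.347) = ln(0.8329)/-0.05800 = -0.1829/-0.05800 = 3.15 h.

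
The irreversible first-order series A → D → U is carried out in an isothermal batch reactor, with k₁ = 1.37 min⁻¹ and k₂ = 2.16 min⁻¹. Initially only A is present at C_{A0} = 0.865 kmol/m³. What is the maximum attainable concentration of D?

At the optimum, C_{D,max}/C_{A0} = (k₁/k₂)^[k₂/(k₂−k₁)].
= (1.37/2.16)^(2.16/(2.16−1.37)) = (0.6343)^(2.734) = 0.2880.
C_{D,max} = 0.2880×0.865 = 0.249 kmol/m³.

0.249 kmol/m³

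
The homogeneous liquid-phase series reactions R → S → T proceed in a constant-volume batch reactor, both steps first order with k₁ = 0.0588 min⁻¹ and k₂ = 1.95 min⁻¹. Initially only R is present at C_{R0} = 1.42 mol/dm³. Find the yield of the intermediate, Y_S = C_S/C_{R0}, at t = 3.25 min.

Solving the coupled first-order balances gives C_S(t) = [k₁/(k₂−k₁)]·C_{R0}·(e^(−k₁t) − e^(−k₂t)).
e^(−k₁t) = e^(−0.0588×3.25) = e^(−0.1911) = 0.8260; e^(−k₂t) = e^(−6.337) = 0.001769.
C_S = 0.0588×1.42/(1.95−0.0588) × (0.8260−0.001769) = 0.04415×0.8243 = 0.03639 mol/dm³.
Y_S = C_S/C_{R0} = 0.03639/1.42 = 0.0256.

0.0256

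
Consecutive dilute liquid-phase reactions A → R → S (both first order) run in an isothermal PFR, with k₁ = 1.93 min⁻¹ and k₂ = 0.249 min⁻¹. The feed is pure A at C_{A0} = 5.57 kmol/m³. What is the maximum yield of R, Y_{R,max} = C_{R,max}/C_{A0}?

Evaluating C_R at τ_opt = ln(k₂/k₁)/(k₂−k₁) gives C_{R,max}/C_{A0} = (k₁/k₂)^[k₂/(k₂−k₁)].
= (1.93/0.249)^(0.249/(0.249−1.93)) = (7.751)^(-0.1481) = 0.7384.

0.738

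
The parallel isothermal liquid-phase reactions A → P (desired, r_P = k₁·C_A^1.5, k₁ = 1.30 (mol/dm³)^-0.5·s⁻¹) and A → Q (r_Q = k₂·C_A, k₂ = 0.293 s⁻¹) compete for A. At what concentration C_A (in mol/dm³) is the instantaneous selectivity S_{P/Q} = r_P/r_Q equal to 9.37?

S_{P/Q} = (k₁/k₂)·C_A^0.5 ⇒ C_A = (S·k₂/k₁)^(2).
= (9.37×0.293/1.30)^(2) = (2.112)^(2) = 4.46 mol/dm³.

4.46 mol/dm³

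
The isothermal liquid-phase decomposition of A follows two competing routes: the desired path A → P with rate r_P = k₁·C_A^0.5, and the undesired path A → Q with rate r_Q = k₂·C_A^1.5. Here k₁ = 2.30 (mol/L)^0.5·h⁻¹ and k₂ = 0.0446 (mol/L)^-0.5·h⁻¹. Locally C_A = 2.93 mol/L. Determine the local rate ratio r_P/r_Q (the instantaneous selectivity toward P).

S_{P/Q} = r_P/r_Q = (k₁·C_A^0.5)/(k₂·C_A^1.5) = (k₁/k₂)·C_A⁻¹.
= (2.30×2.930^0.5) / (0.0446×2.930^1.5) = 3.937/0.2237 = 17.6.

17.6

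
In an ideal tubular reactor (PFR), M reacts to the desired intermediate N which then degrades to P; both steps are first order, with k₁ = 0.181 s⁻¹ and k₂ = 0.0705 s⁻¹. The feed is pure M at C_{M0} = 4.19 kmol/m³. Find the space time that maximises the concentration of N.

8.53 s

For first-order series the maximum of C_N occurs at τ_opt = ln(k₂/k₁)/(k₂−k₁).
= ln(0.0705/0.181)/(0.0705−0.181) = ln(0.3895)/-0.1105 = -0.9429/-0.1105 = 8.53 s.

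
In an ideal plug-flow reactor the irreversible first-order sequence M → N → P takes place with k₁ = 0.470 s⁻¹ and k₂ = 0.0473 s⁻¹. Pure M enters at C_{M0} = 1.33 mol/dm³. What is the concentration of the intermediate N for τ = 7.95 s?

0.980 mol/dm³

Solving the coupled first-order balances gives C_N(τ) = [k₁/(k₂−k₁)]·C_{M0}·(e^(−k₁τ) − e^(−k₂τ)).
e^(−k₁τ) = e^(−0.470×7.95) = e^(−3.736) = 0.02384; e^(−k₂τ) = e^(−0.3760) = 0.6866.
C_N = 0.470×1.33/(0.0473−0.470) × (0.02384−0.6866) = (-1.479)×(-0.6627) = 0.9801 mol/dm³.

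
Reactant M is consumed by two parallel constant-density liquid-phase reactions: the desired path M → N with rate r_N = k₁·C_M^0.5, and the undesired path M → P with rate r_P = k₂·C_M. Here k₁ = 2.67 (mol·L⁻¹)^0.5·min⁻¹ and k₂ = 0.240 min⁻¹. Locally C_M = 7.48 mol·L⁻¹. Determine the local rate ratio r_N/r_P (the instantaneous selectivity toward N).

S_{N/P} = r_N/r_P = (k₁·C_M^0.5)/(k₂·C_M) = (k₁/k₂)·C_M^-0.5.
= (2.67×7.480^0.5) / (0.240×7.480) = 7.302/1.795 = 4.07.
The undesired path is higher order in M, so low C_M (CSTR or dilute feed) favours N.

4.07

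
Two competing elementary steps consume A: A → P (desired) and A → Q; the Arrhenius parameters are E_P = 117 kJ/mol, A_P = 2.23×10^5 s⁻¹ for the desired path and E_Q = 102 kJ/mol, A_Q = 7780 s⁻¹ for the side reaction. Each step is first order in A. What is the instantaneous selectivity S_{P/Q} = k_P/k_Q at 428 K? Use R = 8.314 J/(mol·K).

0.423

k_P/k_Q = (A_P/A_Q)·exp[−(E_P−E_Q)/(RT)] = (A_P/A_Q)·exp[(E_Q−E_P)/(RT)].
(E_Q−E_P)/(RT) = (102−117)×10³/(8.314×428) = -15000/3558 = -4.215.
k_P/k_Q = (2.23×10^5/7780)·exp(-4.215) = 28.66 × 0.01477 = 0.423.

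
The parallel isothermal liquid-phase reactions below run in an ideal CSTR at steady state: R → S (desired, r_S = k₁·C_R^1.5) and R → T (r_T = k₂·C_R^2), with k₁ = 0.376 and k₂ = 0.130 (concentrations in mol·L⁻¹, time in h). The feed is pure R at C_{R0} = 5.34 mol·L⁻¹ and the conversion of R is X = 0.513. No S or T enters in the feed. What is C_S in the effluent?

1.76 mol·L⁻¹

Exit C_R = C_{R0}(1−X) = 5.34×0.487 = 2.601 mol·L⁻¹.
In a CSTR the entire volume is at exit conditions, so r_S = 0.376×2.601^1.5 = 1.577 and r_T = 0.130×2.601^2 = 0.8792.
Fraction of consumed R going to S: r_S/(r_S+r_T) = 0.6420.
C_S = 0.6420·C_{R0}·X = 0.6420×5.34×0.513 = 1.76 mol·L⁻¹.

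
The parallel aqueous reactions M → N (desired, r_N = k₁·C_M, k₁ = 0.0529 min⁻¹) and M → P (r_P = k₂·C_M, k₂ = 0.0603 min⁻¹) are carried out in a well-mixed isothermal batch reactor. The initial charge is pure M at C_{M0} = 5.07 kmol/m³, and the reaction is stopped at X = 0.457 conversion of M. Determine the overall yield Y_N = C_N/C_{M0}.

C_M = C_{M0}(1−X) = 2.753 kmol/m³.
Both paths are first order in M, so the instantaneous fraction to N is constant: dC_N/d(−C_M) = k₁/(k₁+k₂) = 0.4673.
C_N = 0.4673·(C_{M0}−C_M) = 0.4673×2.317 = 1.08 kmol/m³.
Y_N = C_N/C_{M0} = 1.083/5.07 = 0.214.

0.214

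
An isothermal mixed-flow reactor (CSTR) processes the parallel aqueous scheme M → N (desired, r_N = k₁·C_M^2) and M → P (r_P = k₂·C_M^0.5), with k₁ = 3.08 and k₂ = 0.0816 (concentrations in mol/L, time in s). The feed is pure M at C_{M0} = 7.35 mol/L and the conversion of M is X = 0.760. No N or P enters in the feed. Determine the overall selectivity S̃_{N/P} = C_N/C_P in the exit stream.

Exit C_M = C_{M0}(1−X) = 7.35×0.240 = 1.764 mol/L.
In a CSTR the entire volume is at exit conditions, so r_N = 3.08×1.764^2 = 9.584 and r_P = 0.0816×1.764^0.5 = 0.1084.
Overall selectivity = C_N/C_P = r_Nτ/(r_Pτ) = r_N/r_P = 88.4.

88.4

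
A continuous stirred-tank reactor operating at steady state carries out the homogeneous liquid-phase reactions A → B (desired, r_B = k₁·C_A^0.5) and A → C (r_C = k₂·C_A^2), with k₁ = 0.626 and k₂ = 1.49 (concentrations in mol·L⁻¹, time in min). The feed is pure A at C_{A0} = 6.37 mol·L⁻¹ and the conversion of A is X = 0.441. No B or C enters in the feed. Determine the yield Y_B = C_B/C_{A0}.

Exit C_A = C_{A0}(1−X) = 6.37×0.559 = 3.561 mol·L⁻¹.
Rates in a CSTR are evaluated at the outlet concentration: r_B = 0.626×3.561^0.5 = 1.181, r_C = 1.49×3.561^2 = 18.89.
Fraction of consumed A going to B: r_B/(r_B+r_C) = 0.05885.
C_B = 0.05885·C_{A0}·X = 0.05885×6.37×0.441 = 0.165 mol·L⁻¹; Y_B = C_B/C_{A0} = 0.0260.

0.0260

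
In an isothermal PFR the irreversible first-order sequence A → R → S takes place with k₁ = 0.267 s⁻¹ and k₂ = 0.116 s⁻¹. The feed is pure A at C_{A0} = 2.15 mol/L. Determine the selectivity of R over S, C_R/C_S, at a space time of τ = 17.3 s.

For first-order series with pure A initially, C_R(τ) = k₁C_{A0}/(k₂−k₁)·(e^(−k₁τ) − e^(−k₂τ)).
e^(−k₁τ) = e^(−0.267×17.3) = e^(−4.619) = 0.009862; e^(−k₂τ) = e^(−2.007) = 0.1344.
C_R = 0.267×2.15/(0.116−0.267) × (0.009862−0.1344) = (-3.802)×(-0.1246) = 0.4735 mol/L.
C_A = C_{A0}e^(−k₁τ) = 0.02120 mol/L, so C_S = C_{A0}−C_A−C_R = 1.655 mol/L; C_R/C_S = 0.286.

0.286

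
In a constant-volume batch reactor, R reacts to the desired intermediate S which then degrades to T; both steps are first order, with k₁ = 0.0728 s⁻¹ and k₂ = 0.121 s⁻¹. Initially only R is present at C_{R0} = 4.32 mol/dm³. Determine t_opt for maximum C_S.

For first-order series the maximum of C_S occurs at t_opt = ln(k₂/k₁)/(k₂−k₁).
= ln(0.121/0.0728)/(0.121−0.0728) = ln(1.662)/0.04820 = 0.5081/0.04820 = 10.5 s.

10.5 s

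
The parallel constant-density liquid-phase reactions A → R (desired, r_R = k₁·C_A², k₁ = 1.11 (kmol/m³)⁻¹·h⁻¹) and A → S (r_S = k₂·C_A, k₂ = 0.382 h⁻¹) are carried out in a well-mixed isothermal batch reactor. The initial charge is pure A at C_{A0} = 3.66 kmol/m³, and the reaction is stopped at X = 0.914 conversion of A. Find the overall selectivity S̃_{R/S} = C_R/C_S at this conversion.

4.39

C_A = C_{A0}(1−X) = 0.3148 kmol/m³.
Along a PFR/batch, dC_S/dC_A = −r_S/(r_R+r_S) = −k₂/(k₂+k₁·C_A).
Integrating from C_{A0} to C_A: C_S = (0.382/1.11)·ln[(0.382+1.11·3.66)/(0.382+1.11·0.315)] = 0.3441·ln(4.445/0.7314) = 0.6210 kmol/m³.
Then C_R = (C_{A0}−C_A) − C_S = 3.345 − 0.6210 = 2.724 kmol/m³.
S̃_{R/S} = C_R/C_S = 2.724/0.6210 = 4.39.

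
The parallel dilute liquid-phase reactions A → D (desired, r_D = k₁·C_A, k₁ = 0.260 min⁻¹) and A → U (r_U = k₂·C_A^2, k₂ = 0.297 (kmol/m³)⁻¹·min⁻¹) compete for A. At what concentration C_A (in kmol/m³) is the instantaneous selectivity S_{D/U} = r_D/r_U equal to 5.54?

S_{D/U} = (k₁/k₂)·C_A⁻¹ ⇒ C_A = (S·k₂/k₁)^(-1).
= (5.54×0.297/0.260)^(-1) = (6.328)^(-1) = 0.158 kmol/m³.

0.158 kmol/m³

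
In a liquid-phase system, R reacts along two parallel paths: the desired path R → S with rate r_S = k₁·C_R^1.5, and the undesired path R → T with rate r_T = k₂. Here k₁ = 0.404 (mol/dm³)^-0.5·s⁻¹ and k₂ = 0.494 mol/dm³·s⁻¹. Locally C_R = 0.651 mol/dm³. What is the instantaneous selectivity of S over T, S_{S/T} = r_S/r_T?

0.430

S_{S/T} = r_S/r_T = (k₁·C_R^1.5)/(k₂) = (k₁/k₂)·C_R^1.5.
= (0.404×0.6510^1.5) / (0.494) = 0.2122/0.4940 = 0.430.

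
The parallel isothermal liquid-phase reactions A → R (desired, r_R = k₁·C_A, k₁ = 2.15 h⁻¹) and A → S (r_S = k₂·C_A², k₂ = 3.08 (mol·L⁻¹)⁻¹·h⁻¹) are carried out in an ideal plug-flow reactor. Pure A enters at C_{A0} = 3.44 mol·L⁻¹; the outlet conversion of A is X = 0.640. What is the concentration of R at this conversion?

C_A = C_{A0}(1−X) = 1.238 mol·L⁻¹.
Along a PFR/batch, dC_R/dC_A = −r_R/(r_R+r_S) = −k₁/(k₁+k₂·C_A).
Integrating from C_{A0} to C_A: C_R = (2.15/3.08)·ln[(2.15+3.08·3.44)/(2.15+3.08·1.24)] = 0.6981·ln(12.75/5.964) = 0.5301 mol·L⁻¹.

0.530 mol·L⁻¹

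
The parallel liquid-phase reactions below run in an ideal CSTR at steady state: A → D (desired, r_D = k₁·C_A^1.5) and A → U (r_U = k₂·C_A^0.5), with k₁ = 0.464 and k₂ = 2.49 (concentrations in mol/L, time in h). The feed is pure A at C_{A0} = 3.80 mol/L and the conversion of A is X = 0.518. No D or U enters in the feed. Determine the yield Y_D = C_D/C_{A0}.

Exit C_A = C_{A0}(1−X) = 3.80×0.482 = 1.832 mol/L.
In a CSTR the entire volume is at exit conditions, so r_D = 0.464×1.832^1.5 = 1.150 and r_U = 2.49×1.832^0.5 = 3.370.
Fraction of consumed A going to D: r_D/(r_D+r_U) = 0.2545.
C_D = 0.2545·C_{A0}·X = 0.2545×3.80×0.518 = 0.501 mol/L; Y_D = C_D/C_{A0} = 0.132.

0.132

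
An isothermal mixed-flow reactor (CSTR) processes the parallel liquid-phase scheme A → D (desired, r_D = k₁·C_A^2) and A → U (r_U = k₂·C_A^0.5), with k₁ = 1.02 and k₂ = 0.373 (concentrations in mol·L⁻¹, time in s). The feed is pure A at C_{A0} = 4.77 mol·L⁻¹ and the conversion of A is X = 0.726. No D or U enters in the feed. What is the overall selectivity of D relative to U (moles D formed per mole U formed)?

4.09

Exit C_A = C_{A0}(1−X) = 4.77×0.274 = 1.307 mol·L⁻¹.
A CSTR operates uniformly at the exit composition, giving r_D = 1.742 and r_U = 0.4264 (each k·C_A^n at C_A = 1.307).
Overall selectivity = C_D/C_U = r_Dτ/(r_Uτ) = r_D/r_U = 4.09.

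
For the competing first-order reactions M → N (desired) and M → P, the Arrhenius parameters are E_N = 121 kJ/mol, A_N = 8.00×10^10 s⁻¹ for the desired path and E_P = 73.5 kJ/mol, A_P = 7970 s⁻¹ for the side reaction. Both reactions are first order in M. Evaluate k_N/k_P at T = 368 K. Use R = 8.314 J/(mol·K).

1.82

Since both paths have the same order in M, the concentration cancels and S_{N/P} = k_N/k_P = (A_N/A_P)·exp[(E_P−E_N)/(RT)].
(E_P−E_N)/(RT) = (73.5−121)×10³/(8.314×368) = -47500/3060 = -15.53.
k_N/k_P = (8.00×10^10/7970)·exp(-15.53) = 1.004×10^7 × 1.809×10^-7 = 1.82.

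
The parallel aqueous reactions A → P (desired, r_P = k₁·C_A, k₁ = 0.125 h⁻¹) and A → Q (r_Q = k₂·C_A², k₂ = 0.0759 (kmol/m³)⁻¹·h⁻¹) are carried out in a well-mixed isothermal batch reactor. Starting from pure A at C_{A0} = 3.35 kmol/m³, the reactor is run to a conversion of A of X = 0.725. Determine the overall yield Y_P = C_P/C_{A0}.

C_A = C_{A0}(1−X) = 0.9213 kmol/m³.
Along a PFR/batch, dC_P/dC_A = −r_P/(r_P+r_Q) = −k₁/(k₁+k₂·C_A).
Integrating from C_{A0} to C_A: C_P = (0.125/0.0759)·ln[(0.125+0.0759·3.35)/(0.125+0.0759·0.921)] = 1.647·ln(0.3793/0.1949) = 1.096 kmol/m³.
Y_P = C_P/C_{A0} = 1.096/3.35 = 0.327.

0.327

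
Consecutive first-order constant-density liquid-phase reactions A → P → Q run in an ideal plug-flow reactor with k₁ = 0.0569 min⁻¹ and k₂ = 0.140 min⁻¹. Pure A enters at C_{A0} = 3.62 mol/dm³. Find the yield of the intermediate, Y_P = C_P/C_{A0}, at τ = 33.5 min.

Solving the coupled first-order balances gives C_P(τ) = [k₁/(k₂−k₁)]·C_{A0}·(e^(−k₁τ) − e^(−k₂τ)).
e^(−k₁τ) = e^(−0.0569×33.5) = e^(−1.906) = 0.1487; e^(−k₂τ) = e^(−4.690) = 0.009187.
C_P = 0.0569×3.62/(0.140−0.0569) × (0.1487−0.009187) = 2.479×0.1395 = 0.3457 mol/dm³.
Y_P = C_P/C_{A0} = 0.3457/3.62 = 0.0955.

0.0955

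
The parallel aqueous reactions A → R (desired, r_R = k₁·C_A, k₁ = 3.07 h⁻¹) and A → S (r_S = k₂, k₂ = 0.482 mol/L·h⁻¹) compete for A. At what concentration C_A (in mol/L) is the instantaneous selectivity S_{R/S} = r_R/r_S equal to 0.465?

S_{R/S} = (k₁/k₂)·C_A ⇒ C_A = S·k₂/k₁.
= 0.465×0.482/3.07 = 0.0730 mol/L.

0.0730 mol/L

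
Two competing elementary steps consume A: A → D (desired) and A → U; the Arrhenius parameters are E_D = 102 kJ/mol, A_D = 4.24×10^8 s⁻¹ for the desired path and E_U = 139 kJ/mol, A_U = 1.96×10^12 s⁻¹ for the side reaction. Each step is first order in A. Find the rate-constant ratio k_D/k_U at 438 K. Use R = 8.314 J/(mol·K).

k_D/k_U = (A_D/A_U)·exp[−(E_D−E_U)/(RT)] = (A_D/A_U)·exp[(E_U−E_D)/(RT)].
(E_U−E_D)/(RT) = (139−102)×10³/(8.314×438) = 37000/3642 = 10.16.
k_D/k_U = (4.24×10^8/1.96×10^12)·exp(10.16) = 2.163×10^-4 × 25863 = 5.59.
Since E_D < E_U, lowering the temperature improves selectivity toward D.

5.59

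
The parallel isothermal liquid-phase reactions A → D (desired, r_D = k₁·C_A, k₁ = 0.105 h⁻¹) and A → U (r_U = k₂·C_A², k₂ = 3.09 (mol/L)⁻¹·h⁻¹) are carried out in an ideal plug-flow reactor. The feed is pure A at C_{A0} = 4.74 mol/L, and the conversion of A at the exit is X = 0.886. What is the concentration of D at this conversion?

C_A = C_{A0}(1−X) = 0.5404 mol/L.
Along a PFR/batch, dC_D/dC_A = −r_D/(r_D+r_U) = −k₁/(k₁+k₂·C_A).
Integrating from C_{A0} to C_A: C_D = (0.105/3.09)·ln[(0.105+3.09·4.74)/(0.105+3.09·0.540)] = 0.03398·ln(14.75/1.775) = 0.07196 mol/L.

0.0720 mol/L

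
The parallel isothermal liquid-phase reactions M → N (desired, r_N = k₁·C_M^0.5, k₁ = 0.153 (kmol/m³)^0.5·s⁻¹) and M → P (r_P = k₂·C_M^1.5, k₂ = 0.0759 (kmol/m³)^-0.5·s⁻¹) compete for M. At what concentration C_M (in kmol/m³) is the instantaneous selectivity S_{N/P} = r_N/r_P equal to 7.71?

0.261 kmol/m³

S_{N/P} = (k₁/k₂)·C_M⁻¹ ⇒ C_M = (S·k₂/k₁)^(-1).
= (7.71×0.0759/0.153)^(-1) = (3.825)^(-1) = 0.261 kmol/m³.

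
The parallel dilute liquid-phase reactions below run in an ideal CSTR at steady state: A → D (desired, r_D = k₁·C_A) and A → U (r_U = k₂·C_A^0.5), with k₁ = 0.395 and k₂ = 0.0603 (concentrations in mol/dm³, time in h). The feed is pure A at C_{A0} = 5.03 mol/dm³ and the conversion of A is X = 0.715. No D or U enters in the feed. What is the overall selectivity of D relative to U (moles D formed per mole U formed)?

Exit C_A = C_{A0}(1−X) = 5.03×0.285 = 1.434 mol/dm³.
Rates in a CSTR are evaluated at the outlet concentration: r_D = 0.395×1.434 = 0.5663, r_U = 0.0603×1.434^0.5 = 0.07220.
Overall selectivity = C_D/C_U = r_Dτ/(r_Uτ) = r_D/r_U = 7.84.

7.84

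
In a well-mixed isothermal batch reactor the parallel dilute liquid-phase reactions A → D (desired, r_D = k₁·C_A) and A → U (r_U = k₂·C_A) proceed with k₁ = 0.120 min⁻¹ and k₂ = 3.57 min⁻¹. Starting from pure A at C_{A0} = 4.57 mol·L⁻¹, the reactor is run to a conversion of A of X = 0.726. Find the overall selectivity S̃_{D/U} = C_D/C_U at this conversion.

0.0336

C_A = C_{A0}(1−X) = 1.252 mol·L⁻¹.
Both paths are first order in A, so the instantaneous fraction to D is constant: dC_D/d(−C_A) = k₁/(k₁+k₂) = 0.03252.
C_D = 0.03252·(C_{A0}−C_A) = 0.03252×3.318 = 0.108 mol·L⁻¹.
C_U = (C_{A0}−C_A)−C_D = 3.210 mol·L⁻¹; S̃_{D/U} = 0.1079/3.210 = 0.0336.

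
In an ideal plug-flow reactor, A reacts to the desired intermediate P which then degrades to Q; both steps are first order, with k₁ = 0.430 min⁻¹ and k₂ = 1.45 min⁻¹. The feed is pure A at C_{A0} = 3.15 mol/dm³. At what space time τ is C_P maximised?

1.19 min

The intermediate peaks when r₁ = r₂, i.e. k₁e^(−k₁τ) = k₂e^(−k₂τ), giving τ_opt = ln(k₂/k₁)/(k₂−k₁).
= ln(1.45/0.430)/(1.45−0.430) = ln(3.372)/1.020 = 1.216/1.020 = 1.19 min.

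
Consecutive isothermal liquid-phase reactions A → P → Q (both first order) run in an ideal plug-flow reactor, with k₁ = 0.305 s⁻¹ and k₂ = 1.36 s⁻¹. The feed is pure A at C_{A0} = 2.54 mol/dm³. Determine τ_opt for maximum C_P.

1.42 s

The intermediate peaks when r₁ = r₂, i.e. k₁e^(−k₁τ) = k₂e^(−k₂τ), giving τ_opt = ln(k₂/k₁)/(k₂−k₁).
= ln(1.36/0.305)/(1.36−0.305) = ln(4.459)/1.055 = 1.495/1.055 = 1.42 s.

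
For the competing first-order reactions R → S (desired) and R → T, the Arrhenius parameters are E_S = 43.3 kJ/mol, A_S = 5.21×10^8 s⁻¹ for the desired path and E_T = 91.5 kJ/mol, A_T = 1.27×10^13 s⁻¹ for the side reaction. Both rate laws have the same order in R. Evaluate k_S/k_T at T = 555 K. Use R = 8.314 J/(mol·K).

With equal orders, S_{S/T} = k_S/k_T = (A_S/A_T)·exp[(E_T−E_S)/(RT)].
(E_T−E_S)/(RT) = (91.5−43.3)×10³/(8.314×555) = 48200/4614 = 10.45.
k_S/k_T = (5.21×10^8/1.27×10^13)·exp(10.45) = 4.102×10^-5 × 34402 = 1.41.

1.41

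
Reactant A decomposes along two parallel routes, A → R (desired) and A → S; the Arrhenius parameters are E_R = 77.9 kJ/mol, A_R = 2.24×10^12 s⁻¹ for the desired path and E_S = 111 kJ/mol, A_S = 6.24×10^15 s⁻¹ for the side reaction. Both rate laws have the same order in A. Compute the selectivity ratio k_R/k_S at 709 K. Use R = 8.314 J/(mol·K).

0.0986

Since both paths have the same order in A, the concentration cancels and S_{R/S} = k_R/k_S = (A_R/A_S)·exp[(E_S−E_R)/(RT)].
(E_S−E_R)/(RT) = (111−77.9)×10³/(8.314×709) = 33100/5895 = 5.615.
k_R/k_S = (2.24×10^12/6.24×10^15)·exp(5.615) = 3.590×10^-4 × 274.6 = 0.0986.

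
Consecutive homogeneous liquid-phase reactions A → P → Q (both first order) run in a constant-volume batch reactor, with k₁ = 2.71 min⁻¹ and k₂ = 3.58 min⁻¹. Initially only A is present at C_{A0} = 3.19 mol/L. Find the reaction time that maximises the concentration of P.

The intermediate peaks when r₁ = r₂, i.e. k₁e^(−k₁t) = k₂e^(−k₂t), giving t_opt = ln(k₂/k₁)/(k₂−k₁).
= ln(3.58/2.71)/(3.58−2.71) = ln(1.321)/0.8700 = 0.2784/0.8700 = 0.320 min.

0.320 min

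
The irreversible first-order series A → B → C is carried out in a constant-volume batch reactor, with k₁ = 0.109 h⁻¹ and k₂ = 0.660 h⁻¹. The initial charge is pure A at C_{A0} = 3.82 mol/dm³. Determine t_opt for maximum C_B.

The intermediate peaks when r₁ = r₂, i.e. k₁e^(−k₁t) = k₂e^(−k₂t), giving t_opt = ln(k₂/k₁)/(k₂−k₁).
= ln(0.660/0.109)/(0.660−0.109) = ln(6.055)/0.5510 = 1.801/0.5510 = 3.27 h.

3.27 h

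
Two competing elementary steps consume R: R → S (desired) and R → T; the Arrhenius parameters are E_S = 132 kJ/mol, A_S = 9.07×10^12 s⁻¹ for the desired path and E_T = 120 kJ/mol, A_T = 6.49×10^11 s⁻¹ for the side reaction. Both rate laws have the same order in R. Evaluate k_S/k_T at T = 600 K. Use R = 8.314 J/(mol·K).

Since both paths have the same order in R, the concentration cancels and S_{S/T} = k_S/k_T = (A_S/A_T)·exp[(E_T−E_S)/(RT)].
(E_T−E_S)/(RT) = (120−132)×10³/(8.314×600) = -12000/4988 = -2.406.
k_S/k_T = (9.07×10^12/6.49×10^11)·exp(-2.406) = 13.98 × 0.09021 = 1.26.

1.26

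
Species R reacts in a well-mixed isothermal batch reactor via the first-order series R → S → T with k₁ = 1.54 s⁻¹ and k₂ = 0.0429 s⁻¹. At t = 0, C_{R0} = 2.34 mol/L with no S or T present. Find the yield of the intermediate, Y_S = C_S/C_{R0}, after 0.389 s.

0.447

Solving the coupled first-order balances gives C_S(t) = [k₁/(k₂−k₁)]·C_{R0}·(e^(−k₁t) − e^(−k₂t)).
e^(−k₁t) = e^(−1.54×0.389) = e^(−0.5991) = 0.5493; e^(−k₂t) = e^(−0.01669) = 0.9835.
C_S = 1.54×2.34/(0.0429−1.54) × (0.5493−0.9835) = (-2.407)×(-0.4341) = 1.045 mol/L.
Y_S = C_S/C_{R0} = 1.045/2.34 = 0.447.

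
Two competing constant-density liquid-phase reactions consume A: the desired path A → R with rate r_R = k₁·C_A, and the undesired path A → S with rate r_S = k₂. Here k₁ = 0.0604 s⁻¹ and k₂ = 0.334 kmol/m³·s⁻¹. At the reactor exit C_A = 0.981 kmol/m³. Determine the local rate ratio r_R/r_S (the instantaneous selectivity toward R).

0.177

S_{R/S} = r_R/r_S = (k₁·C_A)/(k₂) = (k₁/k₂)·C_A.
= (0.0604×0.9810) / (0.334) = 0.05925/0.3340 = 0.177.
Since the desired path is higher order in A, keeping C_A high (PFR or concentrated feed) favours R.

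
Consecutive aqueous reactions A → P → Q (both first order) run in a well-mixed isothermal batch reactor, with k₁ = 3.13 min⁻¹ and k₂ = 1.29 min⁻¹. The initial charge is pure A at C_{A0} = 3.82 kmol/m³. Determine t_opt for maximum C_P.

Setting dC_P/dt = 0 gives t_opt = ln(k₂/k₁)/(k₂−k₁).
= ln(1.29/3.13)/(1.29−3.13) = ln(0.4121)/-1.840 = -0.8864/-1.840 = 0.482 min.

0.482 min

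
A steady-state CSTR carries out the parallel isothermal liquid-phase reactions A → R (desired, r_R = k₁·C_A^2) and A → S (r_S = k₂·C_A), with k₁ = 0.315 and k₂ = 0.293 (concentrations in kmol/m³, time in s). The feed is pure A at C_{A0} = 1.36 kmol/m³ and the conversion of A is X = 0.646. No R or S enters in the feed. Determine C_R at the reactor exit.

Exit C_A = C_{A0}(1−X) = 1.36×0.354 = 0.4814 kmol/m³.
A CSTR operates uniformly at the exit composition, giving r_R = 0.07301 and r_S = 0.1411 (each k·C_A^n at C_A = 0.4814).
Fraction of consumed A going to R: r_R/(r_R+r_S) = 0.3411.
C_R = 0.3411·C_{A0}·X = 0.3411×1.36×0.646 = 0.300 kmol/m³.

0.300 kmol/m³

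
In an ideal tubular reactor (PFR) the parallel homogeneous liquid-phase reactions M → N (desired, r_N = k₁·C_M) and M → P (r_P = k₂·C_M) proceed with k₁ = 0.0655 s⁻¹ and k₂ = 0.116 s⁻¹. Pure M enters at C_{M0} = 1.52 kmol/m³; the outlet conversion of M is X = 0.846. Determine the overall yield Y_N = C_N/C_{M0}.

0.305

C_M = C_{M0}(1−X) = 0.2341 kmol/m³.
Both paths are first order in M, so the instantaneous fraction to N is constant: dC_N/d(−C_M) = k₁/(k₁+k₂) = 0.3609.
C_N = 0.3609·(C_{M0}−C_M) = 0.3609×1.286 = 0.464 kmol/m³.
Y_N = C_N/C_{M0} = 0.4641/1.52 = 0.305.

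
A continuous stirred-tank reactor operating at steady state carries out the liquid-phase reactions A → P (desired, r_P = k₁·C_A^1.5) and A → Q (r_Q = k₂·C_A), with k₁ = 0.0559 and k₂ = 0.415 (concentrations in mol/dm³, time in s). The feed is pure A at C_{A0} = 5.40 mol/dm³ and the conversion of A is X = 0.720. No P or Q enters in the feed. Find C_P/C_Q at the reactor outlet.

Exit C_A = C_{A0}(1−X) = 5.40×0.280 = 1.512 mol/dm³.
In a CSTR the entire volume is at exit conditions, so r_P = 0.0559×1.512^1.5 = 0.1039 and r_Q = 0.415×1.512 = 0.6275.
Overall selectivity = C_P/C_Q = r_Pτ/(r_Qτ) = r_P/r_Q = 0.166.

0.166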